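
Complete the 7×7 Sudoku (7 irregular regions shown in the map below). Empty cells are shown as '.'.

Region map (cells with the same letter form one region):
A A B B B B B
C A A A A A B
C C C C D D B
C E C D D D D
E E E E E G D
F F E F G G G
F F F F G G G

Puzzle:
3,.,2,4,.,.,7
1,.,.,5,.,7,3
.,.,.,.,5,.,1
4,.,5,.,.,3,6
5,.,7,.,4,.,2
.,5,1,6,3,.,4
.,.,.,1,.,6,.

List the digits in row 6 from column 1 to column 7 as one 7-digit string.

7516324

row 1, column 5 = 6 (sole candidate).
row 1, column 6 = 5 (sole candidate).
row 2, column 5 = 2 (sole candidate).
row 3, column 6 = 4 (sole candidate).
row 4, column 2 = 2 (sole candidate).
row 4, column 4 = 7 (sole candidate).
row 4, column 5 = 1 (sole candidate).
row 5, column 4 = 3 (sole candidate).
row 5, column 6 = 1 (sole candidate).
row 6, column 6 = 2: row 6 has {1,3,4,5,6}; col 6 has {1,3,4,5,6,7}; region has {1,3,4,6} → only 2 remains.
row 7, column 5 = 7 (sole candidate).
row 7, column 7 = 5 (sole candidate).
row 1, column 2 = 1 (sole candidate).
row 3, column 4 = 2 (sole candidate).
row 5, column 2 = 6 (sole candidate).
row 6, column 1 = 7: row 6 has {1,2,3,4,5,6}; col 1 has {1,3,4,5}; region has {1,5,6} → only 7 remains.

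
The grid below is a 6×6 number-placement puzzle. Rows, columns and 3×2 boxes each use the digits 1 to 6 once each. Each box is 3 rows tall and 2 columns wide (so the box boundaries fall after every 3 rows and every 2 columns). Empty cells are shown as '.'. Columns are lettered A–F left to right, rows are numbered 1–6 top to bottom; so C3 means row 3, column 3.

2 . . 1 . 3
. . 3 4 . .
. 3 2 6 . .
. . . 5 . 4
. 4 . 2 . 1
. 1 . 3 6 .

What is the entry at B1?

C1 = 5: row 1 has {1,2,3}; col 3 has {2,3}; box has {1,2,3,4,6} → only 5 remains.
E1 = 4: row 1 has {1,2,3,5}; col 5 has {6}; box has {3} → only 4 remains.
F3 = 5: row 3 has {2,3,6}; col 6 has {1,3,4}; box has {3,4} → only 5 remains.
C5 = 6: row 5 has {1,2,4}; col 3 has {2,3,5}; box has {2,3,5} → only 6 remains.
A6 = 5: row 6 has {1,3,6}; col 1 has {2}; box has {1,4} → only 5 remains.
C6 = 4: row 6 has {1,3,5,6}; col 3 has {2,3,5,6}; box has {2,3,5,6} → only 4 remains.
F6 = 2: row 6 has {1,3,4,5,6}; col 6 has {1,3,4,5}; box has {1,4,6} → only 2 remains.
B1 = 6: row 1 has {1,2,3,4,5}; col 2 has {1,3,4}; box has {2,3} → only 6 remains.

6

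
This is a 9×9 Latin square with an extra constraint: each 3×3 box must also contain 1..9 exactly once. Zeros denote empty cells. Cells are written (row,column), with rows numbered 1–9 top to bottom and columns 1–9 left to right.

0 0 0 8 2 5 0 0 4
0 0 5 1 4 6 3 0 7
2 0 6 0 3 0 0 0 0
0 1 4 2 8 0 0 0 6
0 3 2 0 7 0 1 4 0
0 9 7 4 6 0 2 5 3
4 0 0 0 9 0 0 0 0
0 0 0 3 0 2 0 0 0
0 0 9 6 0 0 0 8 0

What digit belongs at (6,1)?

8

(1,2) = 7 (sole candidate).
(2,2) = 8 (sole candidate).
(3,2) = 4 (sole candidate).
(4,1) = 5 (sole candidate).
(5,6) = 9 (sole candidate).
(5,9) = 8 (sole candidate).
(6,1) = 8: row 6 has {2,3,4,5,6,7,9}; col 1 has {2,4,5}; box has {1,2,3,4,5,7,9} → only 8 remains.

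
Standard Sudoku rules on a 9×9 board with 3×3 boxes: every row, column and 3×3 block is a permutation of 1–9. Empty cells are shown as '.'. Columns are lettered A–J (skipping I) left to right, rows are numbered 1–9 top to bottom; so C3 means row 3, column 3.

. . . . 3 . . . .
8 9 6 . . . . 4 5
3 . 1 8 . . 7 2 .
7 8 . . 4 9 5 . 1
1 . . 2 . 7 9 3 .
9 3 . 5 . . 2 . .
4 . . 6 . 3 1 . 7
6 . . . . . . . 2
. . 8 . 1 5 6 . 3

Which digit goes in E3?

5

G1 = 8 (sole candidate).
G2 = 3 (sole candidate).
C4 = 2 (sole candidate).
D4 = 3 (sole candidate).
H4 = 6 (sole candidate).
C6 = 4 (sole candidate).
J6 = 8 (sole candidate).
G8 = 4 (sole candidate).
A9 = 2 (sole candidate).
B9 = 7 (sole candidate).
H9 = 9 (sole candidate).
A1 = 5 (sole candidate).
C1 = 7 (sole candidate).
H1 = 1 (sole candidate).
B3 = 4 (sole candidate).
F3 = 6 (sole candidate).
J3 = 9 (sole candidate).
C5 = 5 (sole candidate).
J5 = 4 (sole candidate).
E6 = 6 (sole candidate).
F6 = 1 (sole candidate).
H6 = 7 (sole candidate).
B7 = 5 (sole candidate).
C7 = 9 (sole candidate).
H7 = 8 (sole candidate).
B8 = 1 (sole candidate).
C8 = 3 (sole candidate).
F8 = 8 (sole candidate).
H8 = 5 (sole candidate).
D9 = 4 (sole candidate).
B1 = 2 (sole candidate).
D1 = 9 (sole candidate).
F1 = 4 (sole candidate).
J1 = 6 (sole candidate).
F2 = 2 (sole candidate).
E3 = 5: row 3 has {1,2,3,4,6,7,8,9}; col 5 has {1,3,4,6}; box has {2,3,4,6,8,9} → only 5 remains.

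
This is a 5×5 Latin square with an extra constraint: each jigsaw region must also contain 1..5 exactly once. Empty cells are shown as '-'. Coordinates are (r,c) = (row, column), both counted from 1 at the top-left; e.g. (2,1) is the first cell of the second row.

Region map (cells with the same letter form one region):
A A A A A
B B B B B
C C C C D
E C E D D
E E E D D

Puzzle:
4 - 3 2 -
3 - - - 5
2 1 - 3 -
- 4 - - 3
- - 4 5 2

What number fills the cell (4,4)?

1

(1,2) = 5: row 1 has {2,3,4}; col 2 has {1,4}; region has {2,3,4} → only 5 remains.
(1,5) = 1: row 1 has {2,3,4,5}; col 5 has {2,3,5}; region has {2,3,4,5} → only 1 remains.
(2,2) = 2: row 2 has {3,5}; col 2 has {1,4,5}; region has {3,5} → only 2 remains.
(2,3) = 1: row 2 has {2,3,5}; col 3 has {3,4}; region has {2,3,5} → only 1 remains.
(2,4) = 4: row 2 has {1,2,3,5}; col 4 has {2,3,5}; region has {1,2,3,5} → only 4 remains.
(3,3) = 5: row 3 has {1,2,3}; col 3 has {1,3,4}; region has {1,2,3,4} → only 5 remains.
(3,5) = 4: row 3 has {1,2,3,5}; col 5 has {1,2,3,5}; region has {2,3,5} → only 4 remains.
(4,3) = 2: row 4 has {3,4}; col 3 has {1,3,4,5}; region has {4} → only 2 remains.
(4,4) = 1: row 4 has {2,3,4}; col 4 has {2,3,4,5}; region has {2,3,4,5} → only 1 remains.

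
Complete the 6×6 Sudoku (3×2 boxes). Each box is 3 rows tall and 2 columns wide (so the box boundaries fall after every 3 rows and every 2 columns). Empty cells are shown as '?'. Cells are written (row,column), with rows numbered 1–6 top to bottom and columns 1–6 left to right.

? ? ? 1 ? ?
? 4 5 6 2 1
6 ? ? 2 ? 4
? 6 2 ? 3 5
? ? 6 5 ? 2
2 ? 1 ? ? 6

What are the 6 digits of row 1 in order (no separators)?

(1,6) = 3: row 1 has {1}; col 6 has {1,2,4,5,6}; box has {1,2,4} → only 3 remains.
(2,1) = 3: row 2 has {1,2,4,5,6}; col 1 has {2,6}; box has {4,6} → only 3 remains.
(3,3) = 3: row 3 has {2,4,6}; col 3 has {1,2,5,6}; box has {1,2,5,6} → only 3 remains.
(3,5) = 5: row 3 has {2,3,4,6}; col 5 has {2,3}; box has {1,2,3,4} → only 5 remains.
(4,4) = 4: row 4 has {2,3,5,6}; col 4 has {1,2,5,6}; box has {1,2,5,6} → only 4 remains.
(6,4) = 3: row 6 has {1,2,6}; col 4 has {1,2,4,5,6}; box has {1,2,4,5,6} → only 3 remains.
(6,5) = 4: row 6 has {1,2,3,6}; col 5 has {2,3,5}; box has {2,3,5,6} → only 4 remains.
(1,1) = 5: row 1 has {1,3}; col 1 has {2,3,6}; box has {3,4,6} → only 5 remains.
(1,2) = 2: row 1 has {1,3,5}; col 2 has {4,6}; box has {3,4,5,6} → only 2 remains.
(1,3) = 4: row 1 has {1,2,3,5}; col 3 has {1,2,3,5,6}; box has {1,2,3,5,6} → only 4 remains.
(1,5) = 6: row 1 has {1,2,3,4,5}; col 5 has {2,3,4,5}; box has {1,2,3,4,5} → only 6 remains.

524163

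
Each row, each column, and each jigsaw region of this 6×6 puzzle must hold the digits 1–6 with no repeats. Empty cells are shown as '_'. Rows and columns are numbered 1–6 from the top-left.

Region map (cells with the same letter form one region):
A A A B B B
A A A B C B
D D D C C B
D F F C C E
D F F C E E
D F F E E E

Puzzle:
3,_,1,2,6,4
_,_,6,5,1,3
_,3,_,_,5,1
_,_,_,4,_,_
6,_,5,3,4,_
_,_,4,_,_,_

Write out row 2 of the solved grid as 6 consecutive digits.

row 1, column 2 = 5 (sole candidate).
row 3, column 3 = 2 (sole candidate).
row 3, column 4 = 6 (sole candidate).
row 4, column 3 = 3 (sole candidate).
row 4, column 5 = 2 (sole candidate).
row 5, column 6 = 2 (sole candidate).
row 6, column 4 = 1 (sole candidate).
row 6, column 5 = 3 (sole candidate).
row 3, column 1 = 4 (sole candidate).
row 5, column 2 = 1 (sole candidate).
row 6, column 1 = 5 (sole candidate).
row 6, column 6 = 6 (sole candidate).
row 2, column 1 = 2: row 2 has {1,3,5,6}; col 1 has {3,4,5,6}; region has {1,3,5,6} → only 2 remains.
row 2, column 2 = 4: row 2 has {1,2,3,5,6}; col 2 has {1,3,5}; region has {1,2,3,5,6} → only 4 remains.

246513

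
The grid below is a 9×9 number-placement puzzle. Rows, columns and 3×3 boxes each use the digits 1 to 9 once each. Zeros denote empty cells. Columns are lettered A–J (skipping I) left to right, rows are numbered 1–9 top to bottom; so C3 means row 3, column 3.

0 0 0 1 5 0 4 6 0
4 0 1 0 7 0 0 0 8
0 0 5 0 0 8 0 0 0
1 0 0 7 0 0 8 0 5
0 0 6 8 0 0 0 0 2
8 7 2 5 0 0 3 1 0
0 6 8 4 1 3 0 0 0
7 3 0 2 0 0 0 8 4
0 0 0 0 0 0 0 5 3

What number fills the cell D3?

3

C8 = 9 (sole candidate).
E8 = 6 (sole candidate).
F8 = 5 (sole candidate).
G8 = 1 (sole candidate).
A9 = 2 (sole candidate).
C9 = 4 (sole candidate).
D9 = 9 (sole candidate).
E9 = 8 (sole candidate).
F9 = 7 (sole candidate).
G9 = 6 (sole candidate).
C4 = 3 (sole candidate).
A7 = 5 (sole candidate).
B9 = 1 (sole candidate).
C1 = 7 (sole candidate).
J1 = 9 (sole candidate).
A5 = 9 (sole candidate).
G5 = 7 (sole candidate).
H5 = 4 (sole candidate).
J6 = 6 (sole candidate).
J7 = 7 (sole candidate).
A1 = 3 (sole candidate).
F1 = 2 (sole candidate).
A3 = 6 (sole candidate).
D3 = 3: row 3 has {5,6,8}; col 4 has {1,2,4,5,7,8,9}; box has {1,2,5,7,8} → only 3 remains.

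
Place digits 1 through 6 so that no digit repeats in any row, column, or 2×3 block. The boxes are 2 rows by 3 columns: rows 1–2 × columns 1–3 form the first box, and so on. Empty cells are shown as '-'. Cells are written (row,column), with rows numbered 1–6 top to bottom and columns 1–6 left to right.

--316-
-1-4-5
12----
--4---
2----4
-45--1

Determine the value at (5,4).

3

(1,2) = 5 (sole candidate).
(1,6) = 2 (sole candidate).
(2,1) = 6 (sole candidate).
(2,3) = 2 (sole candidate).
(2,5) = 3 (sole candidate).
(3,3) = 6 (sole candidate).
(3,6) = 3 (sole candidate).
(4,2) = 3 (sole candidate).
(4,6) = 6 (sole candidate).
(5,2) = 6 (sole candidate).
(5,3) = 1 (sole candidate).
(5,5) = 5 (sole candidate).
(6,1) = 3 (sole candidate).
(6,5) = 2 (sole candidate).
(1,1) = 4 (sole candidate).
(3,4) = 5 (sole candidate).
(3,5) = 4 (sole candidate).
(4,1) = 5 (sole candidate).
(4,4) = 2 (sole candidate).
(4,5) = 1 (sole candidate).
(5,4) = 3: row 5 has {1,2,4,5,6}; col 4 has {1,2,4,5}; box has {1,2,4,5} → only 3 remains.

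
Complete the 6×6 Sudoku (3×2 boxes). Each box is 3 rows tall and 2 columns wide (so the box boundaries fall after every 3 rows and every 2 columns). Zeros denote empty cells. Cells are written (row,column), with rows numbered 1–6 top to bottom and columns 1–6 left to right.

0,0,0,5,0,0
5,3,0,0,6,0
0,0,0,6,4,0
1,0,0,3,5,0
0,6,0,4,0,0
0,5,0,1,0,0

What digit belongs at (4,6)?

(2,4) = 2 (sole candidate).
(2,6) = 1 (sole candidate).
(3,1) = 2 (sole candidate).
(3,2) = 1 (sole candidate).
(3,3) = 3 (sole candidate).
(3,6) = 5 (sole candidate).
(5,1) = 3 (sole candidate).
(5,6) = 2 (sole candidate).
(6,1) = 4 (sole candidate).
(6,5) = 3 (sole candidate).
(6,6) = 6 (sole candidate).
(1,1) = 6 (sole candidate).
(1,2) = 4 (sole candidate).
(1,3) = 1 (sole candidate).
(1,5) = 2 (sole candidate).
(1,6) = 3 (sole candidate).
(2,3) = 4 (sole candidate).
(4,2) = 2 (sole candidate).
(4,3) = 6 (sole candidate).
(4,6) = 4: row 4 has {1,2,3,5,6}; col 6 has {1,2,3,5,6}; box has {2,3,5,6} → only 4 remains.

4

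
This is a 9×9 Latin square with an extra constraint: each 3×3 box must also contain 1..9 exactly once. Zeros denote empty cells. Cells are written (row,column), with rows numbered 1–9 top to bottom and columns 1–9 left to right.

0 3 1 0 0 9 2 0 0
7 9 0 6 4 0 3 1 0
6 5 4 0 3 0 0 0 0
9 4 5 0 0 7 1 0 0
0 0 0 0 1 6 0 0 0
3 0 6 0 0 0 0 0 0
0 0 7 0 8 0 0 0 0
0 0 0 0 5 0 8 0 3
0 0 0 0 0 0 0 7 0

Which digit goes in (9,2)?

8

(1,1) = 8: row 1 has {1,2,3,9}; col 1 has {3,6,7,9}; box has {1,3,4,5,6,7,9} → only 8 remains.
(1,5) = 7: row 1 has {1,2,3,8,9}; col 5 has {1,3,4,5,8}; box has {3,4,6,9} → only 7 remains.
(2,3) = 2: row 2 has {1,3,4,6,7,9}; col 3 has {1,4,5,6,7}; box has {1,3,4,5,6,7,8,9} → only 2 remains.
(4,5) = 2: row 4 has {1,4,5,7,9}; col 5 has {1,3,4,5,7,8}; box has {1,6,7} → only 2 remains.
(5,1) = 2: row 5 has {1,6}; col 1 has {3,6,7,8,9}; box has {3,4,5,6,9} → only 2 remains.
(5,3) = 8: row 5 has {1,2,6}; col 3 has {1,2,4,5,6,7}; box has {2,3,4,5,6,9} → only 8 remains.
(6,5) = 9: row 6 has {3,6}; col 5 has {1,2,3,4,5,7,8}; box has {1,2,6,7} → only 9 remains.
(8,3) = 9: row 8 has {3,5,8}; col 3 has {1,2,4,5,6,7,8}; box has {7} → only 9 remains.
(9,3) = 3: row 9 has {7}; col 3 has {1,2,4,5,6,7,8,9}; box has {7,9} → only 3 remains.
(9,5) = 6: row 9 has {3,7}; col 5 has {1,2,3,4,5,7,8,9}; box has {5,8} → only 6 remains.
(1,4) = 5: row 1 has {1,2,3,7,8,9}; col 4 has {6}; box has {3,4,6,7,9} → only 5 remains.
(2,6) = 8: row 2 has {1,2,3,4,6,7,9}; col 6 has {6,7,9}; box has {3,4,5,6,7,9} → only 8 remains.
(2,9) = 5: row 2 has {1,2,3,4,6,7,8,9}; col 9 has {3}; box has {1,2,3} → only 5 remains.
(5,2) = 7: row 5 has {1,2,6,8}; col 2 has {3,4,5,9}; box has {2,3,4,5,6,8,9} → only 7 remains.
(6,2) = 1: row 6 has {3,6,9}; col 2 has {3,4,5,7,9}; box has {2,3,4,5,6,7,8,9} → only 1 remains.
(8,4) = 7: in row 8, 7 can only go here (every other open cell in that row sees a 7).
(9,2) = 8: in row 9, 8 can only go here (every other open cell in that row sees an 8).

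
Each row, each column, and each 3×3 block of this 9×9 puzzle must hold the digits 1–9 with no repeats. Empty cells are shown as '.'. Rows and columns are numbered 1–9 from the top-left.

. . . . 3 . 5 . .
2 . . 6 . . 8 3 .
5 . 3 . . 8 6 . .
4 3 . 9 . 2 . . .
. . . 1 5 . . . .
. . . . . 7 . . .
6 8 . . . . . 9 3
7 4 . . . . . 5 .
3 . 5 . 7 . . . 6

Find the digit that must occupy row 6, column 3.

8

row 2, column 6 = 5 (hidden single in row 2).
row 4, column 9 = 5 (hidden single in row 4).
row 6, column 2 = 5 (hidden single in row 6).
row 7, column 4 = 5 (hidden single in row 7).
row 7, column 7 = 7 (hidden single in row 7).
row 4, column 7 = 1 (sole candidate).
row 8, column 7 = 2 (sole candidate).
row 9, column 7 = 4 (sole candidate).
Singles propagation stalls before the target is settled. Branch on row 8, column 3 (candidates {1,9}).
  Try row 8, column 3 = 1: this forces row 7, column 3=2, row 8, column 9=8, row 9, column 2=9, row 9, column 6=1; then row 9, column 8 has no candidate left — contradiction.
So row 8, column 3 = 9.
row 9, column 6 = 9 (hidden single in row 9).
Singles propagation stalls before the target is settled. Branch on row 1, column 6 (candidates {1,4}).
  Try row 1, column 6 = 4: this forces row 7, column 6=1, row 7, column 3=2, row 7, column 5=4, row 9, column 2=1, row 9, column 8=8, row 8, column 9=1, row 9, column 4=2, row 1, column 4=7; then row 3, column 4 has no candidate left — contradiction.
So row 1, column 6 = 1.
row 7, column 6 = 4 (sole candidate).
row 6, column 1 = 1 (hidden single in column 1).
Singles propagation stalls before the target is settled. Branch on row 2, column 5 (candidates {4,9}).
  Try row 2, column 5 = 4: this forces row 1, column 3=4, row 1, column 2=6, row 1, column 1=8, row 5, column 1=9, row 5, column 7=3, row 6, column 7=9, row 5, column 6=6, row 6, column 5=8; then row 4, column 5 has no candidate left — contradiction.
So row 2, column 5 = 9.
Singles propagation stalls before the target is settled. Branch on row 3, column 5 (candidates {2,4}).
  Try row 3, column 5 = 4: this forces row 6, column 4=4, row 6, column 7=3, row 5, column 7=9; then row 6 has no cell left for 9 — contradiction.
So row 3, column 5 = 2.
row 7, column 5 = 1 (sole candidate).
row 7, column 3 = 2 (sole candidate).
row 9, column 2 = 1 (sole candidate).
row 9, column 8 = 8 (sole candidate).
row 2, column 2 = 7 (sole candidate).
row 3, column 2 = 9 (sole candidate).
row 8, column 9 = 1 (sole candidate).
row 9, column 4 = 2 (sole candidate).
row 1, column 1 = 8 (sole candidate).
row 1, column 2 = 6 (sole candidate).
row 1, column 3 = 4 (sole candidate).
row 1, column 4 = 7 (sole candidate).
row 1, column 8 = 2 (sole candidate).
row 1, column 9 = 9 (sole candidate).
row 2, column 3 = 1 (sole candidate).
row 2, column 9 = 4 (sole candidate).
row 3, column 4 = 4 (sole candidate).
row 3, column 9 = 7 (sole candidate).
row 5, column 1 = 9 (sole candidate).
row 5, column 2 = 2 (sole candidate).
row 5, column 7 = 3 (sole candidate).
row 5, column 9 = 8 (sole candidate).
row 6, column 7 = 9 (sole candidate).
row 6, column 9 = 2 (sole candidate).
row 3, column 8 = 1 (sole candidate).
row 5, column 6 = 6 (sole candidate).
row 8, column 6 = 3 (sole candidate).
row 4, column 5 = 8 (sole candidate).
row 5, column 3 = 7 (sole candidate).
row 5, column 8 = 4 (sole candidate).
row 6, column 4 = 3 (sole candidate).
row 6, column 5 = 4 (sole candidate).
row 6, column 8 = 6 (sole candidate).
row 8, column 4 = 8 (sole candidate).
row 8, column 5 = 6 (sole candidate).
row 4, column 3 = 6 (sole candidate).
row 4, column 8 = 7 (sole candidate).
row 6, column 3 = 8: row 6 has {1,2,3,4,5,6,7,9}; col 3 has {1,2,3,4,5,6,7,9}; box has {1,2,3,4,5,6,7,9} → only 8 remains.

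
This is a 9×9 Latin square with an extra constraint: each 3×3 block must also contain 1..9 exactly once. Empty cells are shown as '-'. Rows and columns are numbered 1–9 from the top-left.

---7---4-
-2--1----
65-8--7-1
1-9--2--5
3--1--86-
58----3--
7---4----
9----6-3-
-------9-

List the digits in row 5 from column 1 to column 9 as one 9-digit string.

row 1, column 1 = 8 (sole candidate).
row 2, column 1 = 4 (sole candidate).
row 3, column 3 = 3 (sole candidate).
row 3, column 8 = 2 (sole candidate).
row 4, column 7 = 4 (sole candidate).
row 4, column 8 = 7 (sole candidate).
row 6, column 8 = 1 (sole candidate).
row 9, column 1 = 2 (sole candidate).
row 1, column 3 = 1 (sole candidate).
row 2, column 3 = 7 (sole candidate).
row 3, column 5 = 9 (sole candidate).
row 3, column 6 = 4 (sole candidate).
row 4, column 2 = 6 (sole candidate).
row 4, column 4 = 3 (sole candidate).
row 4, column 5 = 8 (sole candidate).
row 9, column 4 = 5 (sole candidate).
row 1, column 2 = 9 (sole candidate).
row 2, column 4 = 6 (sole candidate).
row 8, column 4 = 2 (sole candidate).
row 8, column 5 = 7 (sole candidate).
row 9, column 5 = 3 (sole candidate).
row 5, column 5 = 5: row 5 has {1,3,6,8}; col 5 has {1,3,4,7,8,9}; box has {1,2,3,8} → only 5 remains.
row 6, column 5 = 6 (sole candidate).
row 7, column 4 = 9 (sole candidate).
row 1, column 5 = 2 (sole candidate).
row 6, column 4 = 4 (sole candidate).
row 6, column 3 = 2 (sole candidate).
row 6, column 9 = 9 (sole candidate).
row 5, column 3 = 4: row 5 has {1,3,5,6,8}; col 3 has {1,2,3,7,9}; box has {1,2,3,5,6,8,9} → only 4 remains.
row 5, column 9 = 2: row 5 has {1,3,4,5,6,8}; col 9 has {1,5,9}; box has {1,3,4,5,6,7,8,9} → only 2 remains.
row 6, column 6 = 7 (sole candidate).
row 5, column 2 = 7: row 5 has {1,2,3,4,5,6,8}; col 2 has {2,5,6,8,9}; box has {1,2,3,4,5,6,8,9} → only 7 remains.
row 5, column 6 = 9: row 5 has {1,2,3,4,5,6,7,8}; col 6 has {2,4,6,7}; box has {1,2,3,4,5,6,7,8} → only 9 remains.

374159862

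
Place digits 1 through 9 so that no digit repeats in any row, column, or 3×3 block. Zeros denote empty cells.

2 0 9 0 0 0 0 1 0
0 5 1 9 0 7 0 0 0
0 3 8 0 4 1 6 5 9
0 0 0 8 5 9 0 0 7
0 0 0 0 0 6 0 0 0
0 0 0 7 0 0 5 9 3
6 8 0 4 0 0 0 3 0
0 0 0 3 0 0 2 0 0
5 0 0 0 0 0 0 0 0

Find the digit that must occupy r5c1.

9

r2c1 = 4 (sole candidate).
r3c1 = 7 (sole candidate).
r3c4 = 2 (sole candidate).
r5c4 = 1 (sole candidate).
r6c5 = 2 (sole candidate).
r6c6 = 4 (sole candidate).
r9c4 = 6 (sole candidate).
r1c2 = 6 (sole candidate).
r1c4 = 5 (sole candidate).
r5c5 = 3 (sole candidate).
r6c2 = 1 (sole candidate).
r6c3 = 6 (sole candidate).
r1c5 = 8 (sole candidate).
r1c6 = 3 (sole candidate).
r1c9 = 4 (sole candidate).
r2c5 = 6 (sole candidate).
r4c1 = 3 (sole candidate).
r6c1 = 8 (sole candidate).
r1c7 = 7 (sole candidate).
r5c1 = 9: row 5 has {1,3,6}; col 1 has {2,3,4,5,6,7,8}; box has {1,3,6,8} → only 9 remains.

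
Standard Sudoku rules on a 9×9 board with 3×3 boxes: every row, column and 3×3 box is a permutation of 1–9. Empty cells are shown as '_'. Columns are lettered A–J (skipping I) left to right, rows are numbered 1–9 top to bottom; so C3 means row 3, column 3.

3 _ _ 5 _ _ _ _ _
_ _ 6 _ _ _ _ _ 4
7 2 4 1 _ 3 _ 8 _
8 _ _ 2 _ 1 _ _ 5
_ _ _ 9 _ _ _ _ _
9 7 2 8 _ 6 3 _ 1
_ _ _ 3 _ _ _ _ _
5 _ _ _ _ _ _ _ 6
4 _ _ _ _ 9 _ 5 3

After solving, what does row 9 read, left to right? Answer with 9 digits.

A2 = 1: row 2 has {4,6}; col 1 has {3,4,5,7,8,9}; box has {2,3,4,6,7} → only 1 remains.
D2 = 7: row 2 has {1,4,6}; col 4 has {1,2,3,5,8,9}; box has {1,3,5} → only 7 remains.
J3 = 9: row 3 has {1,2,3,4,7,8}; col 9 has {1,3,4,5,6}; box has {4,8} → only 9 remains.
C4 = 3: row 4 has {1,2,5,8}; col 3 has {2,4,6}; box has {2,7,8,9} → only 3 remains.
A5 = 6: row 5 has {9}; col 1 has {1,3,4,5,7,8,9}; box has {2,3,7,8,9} → only 6 remains.
H6 = 4: row 6 has {1,2,3,6,7,8,9}; col 8 has {5,8}; box has {1,3,5} → only 4 remains.
A7 = 2: row 7 has {3}; col 1 has {1,3,4,5,6,7,8,9}; box has {4,5} → only 2 remains.
D8 = 4: row 8 has {5,6}; col 4 has {1,2,3,5,7,8,9}; box has {3,9} → only 4 remains.
D9 = 6: row 9 has {3,4,5,9}; col 4 has {1,2,3,4,5,7,8,9}; box has {3,4,9} → only 6 remains.
E3 = 6: row 3 has {1,2,3,4,7,8,9}; col 5 has {}; box has {1,3,5,7} → only 6 remains.
G3 = 5: row 3 has {1,2,3,4,6,7,8,9}; col 7 has {3}; box has {4,8,9} → only 5 remains.
B4 = 4: row 4 has {1,2,3,5,8}; col 2 has {2,7}; box has {2,3,6,7,8,9} → only 4 remains.
E4 = 7: row 4 has {1,2,3,4,5,8}; col 5 has {6}; box has {1,2,6,8,9} → only 7 remains.
E6 = 5: row 6 has {1,2,3,4,6,7,8,9}; col 5 has {6,7}; box has {1,2,6,7,8,9} → only 5 remains.
G2 = 2: row 2 has {1,4,6,7}; col 7 has {3,5}; box has {4,5,8,9} → only 2 remains.
H2 = 3: row 2 has {1,2,4,6,7}; col 8 has {4,5,8}; box has {2,4,5,8,9} → only 3 remains.
F5 = 4: row 5 has {6,9}; col 6 has {1,3,6,9}; box has {1,2,5,6,7,8,9} → only 4 remains.
J1 = 7: row 1 has {3,5}; col 9 has {1,3,4,5,6,9}; box has {2,3,4,5,8,9} → only 7 remains.
F2 = 8: row 2 has {1,2,3,4,6,7}; col 6 has {1,3,4,6,9}; box has {1,3,5,6,7} → only 8 remains.
E5 = 3: row 5 has {4,6,9}; col 5 has {5,6,7}; box has {1,2,4,5,6,7,8,9} → only 3 remains.
J7 = 8: row 7 has {2,3}; col 9 has {1,3,4,5,6,7,9}; box has {3,5,6} → only 8 remains.
F1 = 2: row 1 has {3,5,7}; col 6 has {1,3,4,6,8,9}; box has {1,3,5,6,7,8} → only 2 remains.
E2 = 9: row 2 has {1,2,3,4,6,7,8}; col 5 has {3,5,6,7}; box has {1,2,3,5,6,7,8} → only 9 remains.
J5 = 2: row 5 has {3,4,6,9}; col 9 has {1,3,4,5,6,7,8,9}; box has {1,3,4,5} → only 2 remains.
E7 = 1: row 7 has {2,3,8}; col 5 has {3,5,6,7,9}; box has {3,4,6,9} → only 1 remains.
F8 = 7: row 8 has {4,5,6}; col 6 has {1,2,3,4,6,8,9}; box has {1,3,4,6,9} → only 7 remains.
E1 = 4: row 1 has {2,3,5,7}; col 5 has {1,3,5,6,7,9}; box has {1,2,3,5,6,7,8,9} → only 4 remains.
B2 = 5: row 2 has {1,2,3,4,6,7,8,9}; col 2 has {2,4,7}; box has {1,2,3,4,6,7} → only 5 remains.
B5 = 1: row 5 has {2,3,4,6,9}; col 2 has {2,4,5,7}; box has {2,3,4,6,7,8,9} → only 1 remains.
C5 = 5: row 5 has {1,2,3,4,6,9}; col 3 has {2,3,4,6}; box has {1,2,3,4,6,7,8,9} → only 5 remains.
H5 = 7: row 5 has {1,2,3,4,5,6,9}; col 8 has {3,4,5,8}; box has {1,2,3,4,5} → only 7 remains.
F7 = 5: row 7 has {1,2,3,8}; col 6 has {1,2,3,4,6,7,8,9}; box has {1,3,4,6,7,9} → only 5 remains.
H7 = 9: row 7 has {1,2,3,5,8}; col 8 has {3,4,5,7,8}; box has {3,5,6,8} → only 9 remains.
G8 = 1: row 8 has {4,5,6,7}; col 7 has {2,3,5}; box has {3,5,6,8,9} → only 1 remains.
H8 = 2: row 8 has {1,4,5,6,7}; col 8 has {3,4,5,7,8,9}; box has {1,3,5,6,8,9} → only 2 remains.
B9 = 8: row 9 has {3,4,5,6,9}; col 2 has {1,2,4,5,7}; box has {2,4,5} → only 8 remains.
E9 = 2: row 9 has {3,4,5,6,8,9}; col 5 has {1,3,4,5,6,7,9}; box has {1,3,4,5,6,7,9} → only 2 remains.
G9 = 7: row 9 has {2,3,4,5,6,8,9}; col 7 has {1,2,3,5}; box has {1,2,3,5,6,8,9} → only 7 remains.
B1 = 9: row 1 has {2,3,4,5,7}; col 2 has {1,2,4,5,7,8}; box has {1,2,3,4,5,6,7} → only 9 remains.
C1 = 8: row 1 has {2,3,4,5,7,9}; col 3 has {2,3,4,5,6}; box has {1,2,3,4,5,6,7,9} → only 8 remains.
G1 = 6: row 1 has {2,3,4,5,7,8,9}; col 7 has {1,2,3,5,7}; box has {2,3,4,5,7,8,9} → only 6 remains.
H1 = 1: row 1 has {2,3,4,5,6,7,8,9}; col 8 has {2,3,4,5,7,8,9}; box has {2,3,4,5,6,7,8,9} → only 1 remains.
G4 = 9: row 4 has {1,2,3,4,5,7,8}; col 7 has {1,2,3,5,6,7}; box has {1,2,3,4,5,7} → only 9 remains.
H4 = 6: row 4 has {1,2,3,4,5,7,8,9}; col 8 has {1,2,3,4,5,7,8,9}; box has {1,2,3,4,5,7,9} → only 6 remains.
G5 = 8: row 5 has {1,2,3,4,5,6,7,9}; col 7 has {1,2,3,5,6,7,9}; box has {1,2,3,4,5,6,7,9} → only 8 remains.
B7 = 6: row 7 has {1,2,3,5,8,9}; col 2 has {1,2,4,5,7,8,9}; box has {2,4,5,8} → only 6 remains.
C7 = 7: row 7 has {1,2,3,5,6,8,9}; col 3 has {2,3,4,5,6,8}; box has {2,4,5,6,8} → only 7 remains.
G7 = 4: row 7 has {1,2,3,5,6,7,8,9}; col 7 has {1,2,3,5,6,7,8,9}; box has {1,2,3,5,6,7,8,9} → only 4 remains.
B8 = 3: row 8 has {1,2,4,5,6,7}; col 2 has {1,2,4,5,6,7,8,9}; box has {2,4,5,6,7,8} → only 3 remains.
C8 = 9: row 8 has {1,2,3,4,5,6,7}; col 3 has {2,3,4,5,6,7,8}; box has {2,3,4,5,6,7,8} → only 9 remains.
E8 = 8: row 8 has {1,2,3,4,5,6,7,9}; col 5 has {1,2,3,4,5,6,7,9}; box has {1,2,3,4,5,6,7,9} → only 8 remains.
C9 = 1: row 9 has {2,3,4,5,6,7,8,9}; col 3 has {2,3,4,5,6,7,8,9}; box has {2,3,4,5,6,7,8,9} → only 1 remains.

481629753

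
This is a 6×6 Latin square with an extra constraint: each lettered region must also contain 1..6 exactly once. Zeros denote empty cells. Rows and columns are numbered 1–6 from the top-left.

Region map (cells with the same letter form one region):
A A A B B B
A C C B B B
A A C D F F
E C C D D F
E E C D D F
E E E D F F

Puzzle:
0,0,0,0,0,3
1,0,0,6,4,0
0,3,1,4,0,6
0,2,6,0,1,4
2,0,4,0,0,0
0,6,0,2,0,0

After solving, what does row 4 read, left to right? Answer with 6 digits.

R2C2 = 5: row 2 has {1,4,6}; col 2 has {2,3,6}; region has {1,2,4,6} → only 5 remains.
R2C3 = 3: row 2 has {1,4,5,6}; col 3 has {1,4,6}; region has {1,2,4,5,6} → only 3 remains.
R2C6 = 2: row 2 has {1,3,4,5,6}; col 6 has {3,4,6}; region has {3,4,6} → only 2 remains.
R3C1 = 5: row 3 has {1,3,4,6}; col 1 has {1,2}; region has {1,3} → only 5 remains.
R3C5 = 2: row 3 has {1,3,4,5,6}; col 5 has {1,4}; region has {4,6} → only 2 remains.
R4C1 = 3: row 4 has {1,2,4,6}; col 1 has {1,2,5}; region has {2,6} → only 3 remains.
R4C4 = 5: row 4 has {1,2,3,4,6}; col 4 has {2,4,6}; region has {1,2,4} → only 5 remains.

326514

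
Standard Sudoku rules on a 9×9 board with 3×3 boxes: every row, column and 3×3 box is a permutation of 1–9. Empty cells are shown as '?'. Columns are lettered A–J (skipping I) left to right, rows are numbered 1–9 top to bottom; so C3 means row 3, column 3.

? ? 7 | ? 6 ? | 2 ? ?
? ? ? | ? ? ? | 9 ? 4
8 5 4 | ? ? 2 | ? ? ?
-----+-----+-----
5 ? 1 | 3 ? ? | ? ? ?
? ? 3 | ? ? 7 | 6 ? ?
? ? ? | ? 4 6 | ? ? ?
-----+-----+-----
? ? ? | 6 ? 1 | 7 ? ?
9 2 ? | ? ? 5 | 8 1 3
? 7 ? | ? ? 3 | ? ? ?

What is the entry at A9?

F2 = 8: row 2 has {4,9}; col 6 has {1,2,3,5,6,7}; box has {2,6} → only 8 remains.
F4 = 9: row 4 has {1,3,5}; col 6 has {1,2,3,5,6,7,8}; box has {3,4,6,7} → only 9 remains.
G4 = 4: row 4 has {1,3,5,9}; col 7 has {2,6,7,8,9}; box has {6} → only 4 remains.
C8 = 6: row 8 has {1,2,3,5,8,9}; col 3 has {1,3,4,7}; box has {2,7,9} → only 6 remains.
E8 = 7: row 8 has {1,2,3,5,6,8,9}; col 5 has {4,6}; box has {1,3,5,6} → only 7 remains.
G9 = 5: row 9 has {3,7}; col 7 has {2,4,6,7,8,9}; box has {1,3,7,8} → only 5 remains.
F1 = 4: row 1 has {2,6,7}; col 6 has {1,2,3,5,6,7,8,9}; box has {2,6,8} → only 4 remains.
C2 = 2: row 2 has {4,8,9}; col 3 has {1,3,4,6,7}; box has {4,5,7,8} → only 2 remains.
D8 = 4: row 8 has {1,2,3,5,6,7,8,9}; col 4 has {3,6}; box has {1,3,5,6,7} → only 4 remains.
C9 = 8: row 9 has {3,5,7}; col 3 has {1,2,3,4,6,7}; box has {2,6,7,9} → only 8 remains.
C6 = 9: row 6 has {4,6}; col 3 has {1,2,3,4,6,7,8}; box has {1,3,5} → only 9 remains.
C7 = 5: row 7 has {1,6,7}; col 3 has {1,2,3,4,6,7,8,9}; box has {2,6,7,8,9} → only 5 remains.
B6 = 8: row 6 has {4,6,9}; col 2 has {2,5,7}; box has {1,3,5,9} → only 8 remains.
B4 = 6: row 4 has {1,3,4,5,9}; col 2 has {2,5,7,8}; box has {1,3,5,8,9} → only 6 remains.
B5 = 4: row 5 has {3,6,7}; col 2 has {2,5,6,7,8}; box has {1,3,5,6,8,9} → only 4 remains.
B7 = 3: row 7 has {1,5,6,7}; col 2 has {2,4,5,6,7,8}; box has {2,5,6,7,8,9} → only 3 remains.
B2 = 1: row 2 has {2,4,8,9}; col 2 has {2,3,4,5,6,7,8}; box has {2,4,5,7,8} → only 1 remains.
A5 = 2: row 5 has {3,4,6,7}; col 1 has {5,8,9}; box has {1,3,4,5,6,8,9} → only 2 remains.
A6 = 7: row 6 has {4,6,8,9}; col 1 has {2,5,8,9}; box has {1,2,3,4,5,6,8,9} → only 7 remains.
A7 = 4: row 7 has {1,3,5,6,7}; col 1 has {2,5,7,8,9}; box has {2,3,5,6,7,8,9} → only 4 remains.
A9 = 1: row 9 has {3,5,7,8}; col 1 has {2,4,5,7,8,9}; box has {2,3,4,5,6,7,8,9} → only 1 remains.

1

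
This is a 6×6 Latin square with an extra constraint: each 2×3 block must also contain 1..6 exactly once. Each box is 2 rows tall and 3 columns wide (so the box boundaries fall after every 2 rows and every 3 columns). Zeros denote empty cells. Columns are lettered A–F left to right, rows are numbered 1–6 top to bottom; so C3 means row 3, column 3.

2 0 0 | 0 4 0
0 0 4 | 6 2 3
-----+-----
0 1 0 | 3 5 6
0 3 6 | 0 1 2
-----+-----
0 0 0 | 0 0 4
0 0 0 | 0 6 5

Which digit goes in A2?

F1 = 1: row 1 has {2,4}; col 6 has {2,3,4,5,6}; box has {2,3,4,6} → only 1 remains.
B2 = 5: row 2 has {2,3,4,6}; col 2 has {1,3}; box has {2,4} → only 5 remains.
A3 = 4: row 3 has {1,3,5,6}; col 1 has {2}; box has {1,3,6} → only 4 remains.
C3 = 2: row 3 has {1,3,4,5,6}; col 3 has {4,6}; box has {1,3,4,6} → only 2 remains.
A4 = 5: row 4 has {1,2,3,6}; col 1 has {2,4}; box has {1,2,3,4,6} → only 5 remains.
D4 = 4: row 4 has {1,2,3,5,6}; col 4 has {3,6}; box has {1,2,3,5,6} → only 4 remains.
E5 = 3: row 5 has {4}; col 5 has {1,2,4,5,6}; box has {4,5,6} → only 3 remains.
B1 = 6: row 1 has {1,2,4}; col 2 has {1,3,5}; box has {2,4,5} → only 6 remains.
C1 = 3: row 1 has {1,2,4,6}; col 3 has {2,4,6}; box has {2,4,5,6} → only 3 remains.
D1 = 5: row 1 has {1,2,3,4,6}; col 4 has {3,4,6}; box has {1,2,3,4,6} → only 5 remains.
A2 = 1: row 2 has {2,3,4,5,6}; col 1 has {2,4,5}; box has {2,3,4,5,6} → only 1 remains.

1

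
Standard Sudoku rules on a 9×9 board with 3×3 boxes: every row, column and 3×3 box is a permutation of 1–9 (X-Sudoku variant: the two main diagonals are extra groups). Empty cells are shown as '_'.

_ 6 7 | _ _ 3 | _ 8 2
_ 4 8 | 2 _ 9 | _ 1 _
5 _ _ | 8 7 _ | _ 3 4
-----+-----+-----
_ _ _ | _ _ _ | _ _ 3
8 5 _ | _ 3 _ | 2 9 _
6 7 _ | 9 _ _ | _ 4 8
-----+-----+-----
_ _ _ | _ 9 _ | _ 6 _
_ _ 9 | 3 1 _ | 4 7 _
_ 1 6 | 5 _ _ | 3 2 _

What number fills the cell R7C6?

R2C1 = 3: row 2 has {1,2,4,8,9}; col 1 has {5,6,8}; box has {4,5,6,7,8} → only 3 remains.
R3C7 = 6: row 3 has {3,4,5,7,8}; col 7 has {2,3,4}; box has {1,2,3,4,8}; anti-diagonal has {1,2,3,9} → only 6 remains.
R4C8 = 5: row 4 has {3}; col 8 has {1,2,3,4,6,7,8,9}; box has {2,3,4,8,9} → only 5 remains.
R6C7 = 1: row 6 has {4,6,7,8,9}; col 7 has {2,3,4,6}; box has {2,3,4,5,8,9} → only 1 remains.
R8C1 = 2: row 8 has {1,3,4,7,9}; col 1 has {3,5,6,8}; box has {1,6,9} → only 2 remains.
R8C2 = 8: row 8 has {1,2,3,4,7,9}; col 2 has {1,4,5,6,7}; box has {1,2,6,9}; anti-diagonal has {1,2,3,6,9} → only 8 remains.
R8C6 = 6: row 8 has {1,2,3,4,7,8,9}; col 6 has {3,9}; box has {1,3,5,9} → only 6 remains.
R8C9 = 5: row 8 has {1,2,3,4,6,7,8,9}; col 9 has {2,3,4,8}; box has {2,3,4,6,7} → only 5 remains.
R9C9 = 9: row 9 has {1,2,3,5,6}; col 9 has {2,3,4,5,8}; box has {2,3,4,5,6,7}; main diagonal has {3,4,7} → only 9 remains.
R1C1 = 1: row 1 has {2,3,6,7,8}; col 1 has {2,3,5,6,8}; box has {3,4,5,6,7,8}; main diagonal has {3,4,7,9} → only 1 remains.
R1C4 = 4: row 1 has {1,2,3,6,7,8}; col 4 has {2,3,5,8,9}; box has {2,3,7,8,9} → only 4 remains.
R1C5 = 5: row 1 has {1,2,3,4,6,7,8}; col 5 has {1,3,7,9}; box has {2,3,4,7,8,9} → only 5 remains.
R1C7 = 9: row 1 has {1,2,3,4,5,6,7,8}; col 7 has {1,2,3,4,6}; box has {1,2,3,4,6,8} → only 9 remains.
R2C5 = 6: row 2 has {1,2,3,4,8,9}; col 5 has {1,3,5,7,9}; box has {2,3,4,5,7,8,9} → only 6 remains.
R2C9 = 7: row 2 has {1,2,3,4,6,8,9}; col 9 has {2,3,4,5,8,9}; box has {1,2,3,4,6,8,9} → only 7 remains.
R3C3 = 2: row 3 has {3,4,5,6,7,8}; col 3 has {6,7,8,9}; box has {1,3,4,5,6,7,8}; main diagonal has {1,3,4,7,9} → only 2 remains.
R3C6 = 1: row 3 has {2,3,4,5,6,7,8}; col 6 has {3,6,9}; box has {2,3,4,5,6,7,8,9} → only 1 remains.
R4C4 = 6: row 4 has {3,5}; col 4 has {2,3,4,5,8,9}; box has {3,9}; main diagonal has {1,2,3,4,7,9} → only 6 remains.
R4C7 = 7: row 4 has {3,5,6}; col 7 has {1,2,3,4,6,9}; box has {1,2,3,4,5,8,9} → only 7 remains.
R5C9 = 6: row 5 has {2,3,5,8,9}; col 9 has {2,3,4,5,7,8,9}; box has {1,2,3,4,5,7,8,9} → only 6 remains.
R6C3 = 3: row 6 has {1,4,6,7,8,9}; col 3 has {2,6,7,8,9}; box has {5,6,7,8} → only 3 remains.
R6C5 = 2: row 6 has {1,3,4,6,7,8,9}; col 5 has {1,3,5,6,7,9}; box has {3,6,9} → only 2 remains.
R6C6 = 5: row 6 has {1,2,3,4,6,7,8,9}; col 6 has {1,3,6,9}; box has {2,3,6,9}; main diagonal has {1,2,3,4,6,7,9} → only 5 remains.
R7C2 = 3: row 7 has {6,9}; col 2 has {1,4,5,6,7,8}; box has {1,2,6,8,9} → only 3 remains.
R7C4 = 7: row 7 has {3,6,9}; col 4 has {2,3,4,5,6,8,9}; box has {1,3,5,6,9} → only 7 remains.
R7C7 = 8: row 7 has {3,6,7,9}; col 7 has {1,2,3,4,6,7,9}; box has {2,3,4,5,6,7,9}; main diagonal has {1,2,3,4,5,6,7,9} → only 8 remains.
R7C9 = 1: row 7 has {3,6,7,8,9}; col 9 has {2,3,4,5,6,7,8,9}; box has {2,3,4,5,6,7,8,9} → only 1 remains.
R2C7 = 5: row 2 has {1,2,3,4,6,7,8,9}; col 7 has {1,2,3,4,6,7,8,9}; box has {1,2,3,4,6,7,8,9} → only 5 remains.
R3C2 = 9: row 3 has {1,2,3,4,5,6,7,8}; col 2 has {1,3,4,5,6,7,8}; box has {1,2,3,4,5,6,7,8} → only 9 remains.
R4C2 = 2: row 4 has {3,5,6,7}; col 2 has {1,3,4,5,6,7,8,9}; box has {3,5,6,7,8} → only 2 remains.
R4C6 = 4: row 4 has {2,3,5,6,7}; col 6 has {1,3,5,6,9}; box has {2,3,5,6,9}; anti-diagonal has {1,2,3,6,8,9} → only 4 remains.
R5C4 = 1: row 5 has {2,3,5,6,8,9}; col 4 has {2,3,4,5,6,7,8,9}; box has {2,3,4,5,6,9} → only 1 remains.
R5C6 = 7: row 5 has {1,2,3,5,6,8,9}; col 6 has {1,3,4,5,6,9}; box has {1,2,3,4,5,6,9} → only 7 remains.
R7C1 = 4: row 7 has {1,3,6,7,8,9}; col 1 has {1,2,3,5,6,8}; box has {1,2,3,6,8,9} → only 4 remains.
R7C3 = 5: row 7 has {1,3,4,6,7,8,9}; col 3 has {2,3,6,7,8,9}; box has {1,2,3,4,6,8,9}; anti-diagonal has {1,2,3,4,6,8,9} → only 5 remains.
R7C6 = 2: row 7 has {1,3,4,5,6,7,8,9}; col 6 has {1,3,4,5,6,7,9}; box has {1,3,5,6,7,9} → only 2 remains.

2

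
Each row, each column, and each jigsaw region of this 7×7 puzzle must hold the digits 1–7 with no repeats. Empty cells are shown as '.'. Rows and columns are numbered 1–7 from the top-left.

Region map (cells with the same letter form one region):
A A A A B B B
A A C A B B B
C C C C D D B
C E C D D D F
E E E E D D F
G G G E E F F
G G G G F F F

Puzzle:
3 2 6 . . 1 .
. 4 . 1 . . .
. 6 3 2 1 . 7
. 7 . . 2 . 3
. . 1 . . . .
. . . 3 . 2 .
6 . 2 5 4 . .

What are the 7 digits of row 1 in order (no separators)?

3267514

R1C4 = 7: row 1 has {1,2,3,6}; col 4 has {1,2,3,5}; region has {1,2,3,4,6} → only 7 remains.
R1C5 = 5: row 1 has {1,2,3,6,7}; col 5 has {1,2,4}; region has {1,7} → only 5 remains.
R1C7 = 4: row 1 has {1,2,3,5,6,7}; col 7 has {3,7}; region has {1,5,7} → only 4 remains.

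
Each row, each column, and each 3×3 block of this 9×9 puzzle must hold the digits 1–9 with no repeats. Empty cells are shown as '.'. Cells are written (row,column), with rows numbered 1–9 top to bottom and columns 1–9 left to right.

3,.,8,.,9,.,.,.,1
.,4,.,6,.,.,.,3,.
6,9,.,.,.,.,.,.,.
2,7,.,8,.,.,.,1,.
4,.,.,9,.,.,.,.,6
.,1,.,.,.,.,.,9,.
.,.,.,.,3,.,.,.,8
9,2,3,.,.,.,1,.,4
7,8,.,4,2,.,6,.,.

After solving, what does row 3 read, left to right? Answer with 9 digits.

697183542

(1,2) = 5 (sole candidate).
(2,1) = 1 (sole candidate).
(5,2) = 3 (sole candidate).
(5,3) = 5 (sole candidate).
(6,1) = 8 (sole candidate).
(6,3) = 6 (sole candidate).
(7,1) = 5 (sole candidate).
(7,2) = 6 (sole candidate).
(9,3) = 1 (sole candidate).
(9,8) = 5 (sole candidate).
(4,3) = 9 (sole candidate).
(7,3) = 4 (sole candidate).
(8,8) = 7 (sole candidate).
(9,6) = 9 (sole candidate).
(9,9) = 3 (sole candidate).
(4,9) = 5 (sole candidate).
(7,8) = 2 (sole candidate).
(8,4) = 5 (sole candidate).
(5,8) = 8 (sole candidate).
(7,7) = 9 (sole candidate).
(3,8) = 4: row 3 has {6,9}; col 8 has {1,2,3,5,7,8,9}; box has {1,3} → only 4 remains.
(1,8) = 6 (sole candidate).
(1,6) = 4 (hidden single in row 1).
(2,9) = 9 (hidden single in row 2).
Singles propagation stalls; (3,3) is still open with candidates {2,7}.
  Try (3,3) = 2: this forces (2,3)=7, (3,9)=7, (6,9)=2, (1,7)=2; then column 4 has no cell left for 2 — contradiction.
So (3,3) = 7.
(2,3) = 2 (sole candidate).
(3,9) = 2: row 3 has {4,6,7,9}; col 9 has {1,3,4,5,6,8,9}; box has {1,3,4,6,9} → only 2 remains.
(6,9) = 7 (sole candidate).
(1,7) = 7 (sole candidate).
(5,7) = 2 (sole candidate).
(1,4) = 2 (sole candidate).
(6,4) = 3 (sole candidate).
(6,7) = 4 (sole candidate).
(3,4) = 1: row 3 has {2,4,6,7,9}; col 4 has {2,3,4,5,6,8,9}; box has {2,4,6,9} → only 1 remains.
(4,6) = 6 (sole candidate).
(4,7) = 3 (sole candidate).
(6,5) = 5 (sole candidate).
(6,6) = 2 (sole candidate).
(7,4) = 7 (sole candidate).
(7,6) = 1 (sole candidate).
(8,6) = 8 (sole candidate).
(3,5) = 8: row 3 has {1,2,4,6,7,9}; col 5 has {2,3,5,9}; box has {1,2,4,6,9} → only 8 remains.
(3,7) = 5: row 3 has {1,2,4,6,7,8,9}; col 7 has {1,2,3,4,6,7,9}; box has {1,2,3,4,6,7,9} → only 5 remains.
(4,5) = 4 (sole candidate).
(5,6) = 7 (sole candidate).
(8,5) = 6 (sole candidate).
(2,5) = 7 (sole candidate).
(2,6) = 5 (sole candidate).
(2,7) = 8 (sole candidate).
(3,6) = 3: row 3 has {1,2,4,5,6,7,8,9}; col 6 has {1,2,4,5,6,7,8,9}; box has {1,2,4,5,6,7,8,9} → only 3 remains.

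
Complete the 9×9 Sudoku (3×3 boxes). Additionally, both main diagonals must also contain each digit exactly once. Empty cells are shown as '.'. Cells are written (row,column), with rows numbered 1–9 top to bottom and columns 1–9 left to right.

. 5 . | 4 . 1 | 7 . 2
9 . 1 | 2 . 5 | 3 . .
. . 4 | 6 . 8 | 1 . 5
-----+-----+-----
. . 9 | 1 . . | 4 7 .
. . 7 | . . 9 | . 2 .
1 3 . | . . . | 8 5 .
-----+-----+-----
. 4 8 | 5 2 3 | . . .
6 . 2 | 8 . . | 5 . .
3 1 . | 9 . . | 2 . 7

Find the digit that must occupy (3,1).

(1,1) = 8: row 1 has {1,2,4,5,7}; col 1 has {1,3,6,9}; box has {1,4,5,9}; main diagonal has {1,4,7} → only 8 remains.
(2,2) = 6: row 2 has {1,2,3,5,9}; col 2 has {1,3,4,5}; box has {1,4,5,8,9}; main diagonal has {1,4,7,8} → only 6 remains.
(2,5) = 7: row 2 has {1,2,3,5,6,9}; col 5 has {2}; box has {1,2,4,5,6,8} → only 7 remains.
(2,8) = 4: row 2 has {1,2,3,5,6,7,9}; col 8 has {2,5,7}; box has {1,2,3,5,7}; anti-diagonal has {1,2,3,8} → only 4 remains.
(2,9) = 8: row 2 has {1,2,3,4,5,6,7,9}; col 9 has {2,5,7}; box has {1,2,3,4,5,7} → only 8 remains.
(3,8) = 9: row 3 has {1,4,5,6,8}; col 8 has {2,4,5,7}; box has {1,2,3,4,5,7,8} → only 9 remains.
(4,6) = 6: row 4 has {1,4,7,9}; col 6 has {1,3,5,8,9}; box has {1,9}; anti-diagonal has {1,2,3,4,8} → only 6 remains.
(4,9) = 3: row 4 has {1,4,6,7,9}; col 9 has {2,5,7,8}; box has {2,4,5,7,8} → only 3 remains.
(5,2) = 8: row 5 has {2,7,9}; col 2 has {1,3,4,5,6}; box has {1,3,7,9} → only 8 remains.
(5,4) = 3: row 5 has {2,7,8,9}; col 4 has {1,2,4,5,6,8,9}; box has {1,6,9} → only 3 remains.
(5,5) = 5: row 5 has {2,3,7,8,9}; col 5 has {2,7}; box has {1,3,6,9}; main diagonal has {1,4,6,7,8}; anti-diagonal has {1,2,3,4,6,8} → only 5 remains.
(5,7) = 6: row 5 has {2,3,5,7,8,9}; col 7 has {1,2,3,4,5,7,8}; box has {2,3,4,5,7,8} → only 6 remains.
(5,9) = 1: row 5 has {2,3,5,6,7,8,9}; col 9 has {2,3,5,7,8}; box has {2,3,4,5,6,7,8} → only 1 remains.
(6,3) = 6: row 6 has {1,3,5,8}; col 3 has {1,2,4,7,8,9}; box has {1,3,7,8,9} → only 6 remains.
(6,4) = 7: row 6 has {1,3,5,6,8}; col 4 has {1,2,3,4,5,6,8,9}; box has {1,3,5,6,9}; anti-diagonal has {1,2,3,4,5,6,8} → only 7 remains.
(6,5) = 4: row 6 has {1,3,5,6,7,8}; col 5 has {2,5,7}; box has {1,3,5,6,7,9} → only 4 remains.
(6,6) = 2: row 6 has {1,3,4,5,6,7,8}; col 6 has {1,3,5,6,8,9}; box has {1,3,4,5,6,7,9}; main diagonal has {1,4,5,6,7,8} → only 2 remains.
(6,9) = 9: row 6 has {1,2,3,4,5,6,7,8}; col 9 has {1,2,3,5,7,8}; box has {1,2,3,4,5,6,7,8} → only 9 remains.
(7,1) = 7: row 7 has {2,3,4,5,8}; col 1 has {1,3,6,8,9}; box has {1,2,3,4,6,8} → only 7 remains.
(7,7) = 9: row 7 has {2,3,4,5,7,8}; col 7 has {1,2,3,4,5,6,7,8}; box has {2,5,7}; main diagonal has {1,2,4,5,6,7,8} → only 9 remains.
(7,9) = 6: row 7 has {2,3,4,5,7,8,9}; col 9 has {1,2,3,5,7,8,9}; box has {2,5,7,9} → only 6 remains.
(8,2) = 9: row 8 has {2,5,6,8}; col 2 has {1,3,4,5,6,8}; box has {1,2,3,4,6,7,8}; anti-diagonal has {1,2,3,4,5,6,7,8} → only 9 remains.
(8,5) = 1: row 8 has {2,5,6,8,9}; col 5 has {2,4,5,7}; box has {2,3,5,8,9} → only 1 remains.
(8,8) = 3: row 8 has {1,2,5,6,8,9}; col 8 has {2,4,5,7,9}; box has {2,5,6,7,9}; main diagonal has {1,2,4,5,6,7,8,9} → only 3 remains.
(8,9) = 4: row 8 has {1,2,3,5,6,8,9}; col 9 has {1,2,3,5,6,7,8,9}; box has {2,3,5,6,7,9} → only 4 remains.
(9,3) = 5: row 9 has {1,2,3,7,9}; col 3 has {1,2,4,6,7,8,9}; box has {1,2,3,4,6,7,8,9} → only 5 remains.
(9,5) = 6: row 9 has {1,2,3,5,7,9}; col 5 has {1,2,4,5,7}; box has {1,2,3,5,8,9} → only 6 remains.
(9,6) = 4: row 9 has {1,2,3,5,6,7,9}; col 6 has {1,2,3,5,6,8,9}; box has {1,2,3,5,6,8,9} → only 4 remains.
(9,8) = 8: row 9 has {1,2,3,4,5,6,7,9}; col 8 has {2,3,4,5,7,9}; box has {2,3,4,5,6,7,9} → only 8 remains.
(1,3) = 3: row 1 has {1,2,4,5,7,8}; col 3 has {1,2,4,5,6,7,8,9}; box has {1,4,5,6,8,9} → only 3 remains.
(1,5) = 9: row 1 has {1,2,3,4,5,7,8}; col 5 has {1,2,4,5,6,7}; box has {1,2,4,5,6,7,8} → only 9 remains.
(1,8) = 6: row 1 has {1,2,3,4,5,7,8,9}; col 8 has {2,3,4,5,7,8,9}; box has {1,2,3,4,5,7,8,9} → only 6 remains.
(3,1) = 2: row 3 has {1,4,5,6,8,9}; col 1 has {1,3,6,7,8,9}; box has {1,3,4,5,6,8,9} → only 2 remains.

2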